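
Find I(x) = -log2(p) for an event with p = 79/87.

Information content I(x) = -log₂(p(x))
I = -log₂(79/87) = -log₂(0.9080)
I = 0.1392 bits


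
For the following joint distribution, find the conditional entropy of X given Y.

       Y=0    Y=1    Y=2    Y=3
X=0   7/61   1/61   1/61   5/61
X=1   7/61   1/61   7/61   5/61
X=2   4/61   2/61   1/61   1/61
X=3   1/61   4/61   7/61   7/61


H(X|Y) = Σ_y p(y) H(X|Y=y)
  p(Y=0) = 19/61, H(X|Y=0) = 1.7583
  p(Y=1) = 8/61, H(X|Y=1) = 1.7500
  p(Y=2) = 16/61, H(X|Y=2) = 1.5436
  p(Y=3) = 18/61, H(X|Y=3) = 1.7882
H(X|Y) = 0.3115×1.7583 + 0.1311×1.7500 + 0.2623×1.5436 + 0.2951×1.7882 = 1.7097 bits


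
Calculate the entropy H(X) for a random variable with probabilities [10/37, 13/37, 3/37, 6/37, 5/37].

H(X) = -Σ p(x) log₂ p(x)
  -10/37 × log₂(10/37) = 0.5101
  -13/37 × log₂(13/37) = 0.5302
  -3/37 × log₂(3/37) = 0.2939
  -6/37 × log₂(6/37) = 0.4256
  -5/37 × log₂(5/37) = 0.3902
H(X) = 2.1500 bits


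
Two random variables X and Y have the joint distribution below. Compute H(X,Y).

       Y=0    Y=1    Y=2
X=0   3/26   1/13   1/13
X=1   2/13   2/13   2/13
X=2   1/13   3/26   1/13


H(X,Y) = -Σ p(x,y) log₂ p(x,y)
  p(0,0)=3/26: -0.1154 × log₂(0.1154) = 0.3595
  p(0,1)=1/13: -0.0769 × log₂(0.0769) = 0.2846
  p(0,2)=1/13: -0.0769 × log₂(0.0769) = 0.2846
  p(1,0)=2/13: -0.1538 × log₂(0.1538) = 0.4155
  p(1,1)=2/13: -0.1538 × log₂(0.1538) = 0.4155
  p(1,2)=2/13: -0.1538 × log₂(0.1538) = 0.4155
  p(2,0)=1/13: -0.0769 × log₂(0.0769) = 0.2846
  p(2,1)=3/26: -0.1154 × log₂(0.1154) = 0.3595
  p(2,2)=1/13: -0.0769 × log₂(0.0769) = 0.2846
H(X,Y) = 3.1039 bits


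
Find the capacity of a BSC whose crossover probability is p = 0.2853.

For BSC with error probability p:
C = 1 - H(p) where H(p) is binary entropy
H(0.2853) = -0.2853 × log₂(0.2853) - 0.7147 × log₂(0.7147)
H(p) = 0.8626
C = 1 - 0.8626 = 0.1374 bits/use


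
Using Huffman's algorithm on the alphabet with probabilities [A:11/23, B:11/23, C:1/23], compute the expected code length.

Huffman tree construction:
Combine smallest probabilities repeatedly
Resulting codes:
  A: 11 (length 2)
  B: 0 (length 1)
  C: 10 (length 2)
Average length = Σ p(s) × length(s) = 1.5217 bits


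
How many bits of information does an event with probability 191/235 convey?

Information content I(x) = -log₂(p(x))
I = -log₂(191/235) = -log₂(0.8128)
I = 0.2991 bits


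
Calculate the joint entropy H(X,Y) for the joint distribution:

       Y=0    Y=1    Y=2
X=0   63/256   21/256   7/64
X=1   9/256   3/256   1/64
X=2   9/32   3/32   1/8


H(X,Y) = -Σ p(x,y) log₂ p(x,y)
  p(0,0)=63/256: -0.2461 × log₂(0.2461) = 0.4978
  p(0,1)=21/256: -0.0820 × log₂(0.0820) = 0.2959
  p(0,2)=7/64: -0.1094 × log₂(0.1094) = 0.3492
  p(1,0)=9/256: -0.0352 × log₂(0.0352) = 0.1698
  p(1,1)=3/256: -0.0117 × log₂(0.0117) = 0.0752
  p(1,2)=1/64: -0.0156 × log₂(0.0156) = 0.0938
  p(2,0)=9/32: -0.2812 × log₂(0.2812) = 0.5147
  p(2,1)=3/32: -0.0938 × log₂(0.0938) = 0.3202
  p(2,2)=1/8: -0.1250 × log₂(0.1250) = 0.3750
H(X,Y) = 2.6915 bits


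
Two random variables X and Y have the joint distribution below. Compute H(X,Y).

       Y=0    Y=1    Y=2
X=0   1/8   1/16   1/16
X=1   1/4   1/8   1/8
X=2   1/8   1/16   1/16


H(X,Y) = -Σ p(x,y) log₂ p(x,y)
  p(0,0)=1/8: -0.1250 × log₂(0.1250) = 0.3750
  p(0,1)=1/16: -0.0625 × log₂(0.0625) = 0.2500
  p(0,2)=1/16: -0.0625 × log₂(0.0625) = 0.2500
  p(1,0)=1/4: -0.2500 × log₂(0.2500) = 0.5000
  p(1,1)=1/8: -0.1250 × log₂(0.1250) = 0.3750
  p(1,2)=1/8: -0.1250 × log₂(0.1250) = 0.3750
  p(2,0)=1/8: -0.1250 × log₂(0.1250) = 0.3750
  p(2,1)=1/16: -0.0625 × log₂(0.0625) = 0.2500
  p(2,2)=1/16: -0.0625 × log₂(0.0625) = 0.2500
H(X,Y) = 3.0000 bits


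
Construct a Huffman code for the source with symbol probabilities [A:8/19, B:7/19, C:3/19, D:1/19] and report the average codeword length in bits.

Huffman tree construction:
Combine smallest probabilities repeatedly
Resulting codes:
  A: 0 (length 1)
  B: 11 (length 2)
  C: 101 (length 3)
  D: 100 (length 3)
Average length = Σ p(s) × length(s) = 1.7895 bits


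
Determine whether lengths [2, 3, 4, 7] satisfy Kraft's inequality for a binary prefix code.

Kraft inequality: Σ 2^(-l_i) ≤ 1 for prefix-free code
Calculating: 2^(-2) + 2^(-3) + 2^(-4) + 2^(-7)
= 0.25 + 0.125 + 0.0625 + 0.0078125
= 0.4453
Since 0.4453 ≤ 1, prefix-free code exists


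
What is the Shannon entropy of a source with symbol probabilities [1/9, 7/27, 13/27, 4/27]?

H(X) = -Σ p(x) log₂ p(x)
  -1/9 × log₂(1/9) = 0.3522
  -7/27 × log₂(7/27) = 0.5049
  -13/27 × log₂(13/27) = 0.5077
  -4/27 × log₂(4/27) = 0.4081
H(X) = 1.7730 bits


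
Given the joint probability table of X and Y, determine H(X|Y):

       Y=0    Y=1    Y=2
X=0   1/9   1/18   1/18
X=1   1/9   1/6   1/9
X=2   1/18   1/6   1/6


H(X|Y) = Σ_y p(y) H(X|Y=y)
  p(Y=0) = 5/18, H(X|Y=0) = 1.5219
  p(Y=1) = 7/18, H(X|Y=1) = 1.4488
  p(Y=2) = 1/3, H(X|Y=2) = 1.4591
H(X|Y) = 0.2778×1.5219 + 0.3889×1.4488 + 0.3333×1.4591 = 1.4726 bits


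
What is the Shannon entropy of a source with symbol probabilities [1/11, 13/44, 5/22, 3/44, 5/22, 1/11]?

H(X) = -Σ p(x) log₂ p(x)
  -1/11 × log₂(1/11) = 0.3145
  -13/44 × log₂(13/44) = 0.5197
  -5/22 × log₂(5/22) = 0.4858
  -3/44 × log₂(3/44) = 0.2642
  -5/22 × log₂(5/22) = 0.4858
  -1/11 × log₂(1/11) = 0.3145
H(X) = 2.3845 bits


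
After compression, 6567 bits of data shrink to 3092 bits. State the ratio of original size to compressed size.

Compression ratio = Original / Compressed
= 6567 / 3092 = 2.12:1


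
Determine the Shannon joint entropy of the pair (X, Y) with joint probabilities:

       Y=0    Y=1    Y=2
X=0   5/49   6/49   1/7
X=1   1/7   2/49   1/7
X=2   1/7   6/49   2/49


H(X,Y) = -Σ p(x,y) log₂ p(x,y)
  p(0,0)=5/49: -0.1020 × log₂(0.1020) = 0.3360
  p(0,1)=6/49: -0.1224 × log₂(0.1224) = 0.3710
  p(0,2)=1/7: -0.1429 × log₂(0.1429) = 0.4011
  p(1,0)=1/7: -0.1429 × log₂(0.1429) = 0.4011
  p(1,1)=2/49: -0.0408 × log₂(0.0408) = 0.1884
  p(1,2)=1/7: -0.1429 × log₂(0.1429) = 0.4011
  p(2,0)=1/7: -0.1429 × log₂(0.1429) = 0.4011
  p(2,1)=6/49: -0.1224 × log₂(0.1224) = 0.3710
  p(2,2)=2/49: -0.0408 × log₂(0.0408) = 0.1884
H(X,Y) = 3.0589 bits


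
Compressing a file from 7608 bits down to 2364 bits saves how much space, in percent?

Space savings = (1 - Compressed/Original) × 100%
= (1 - 2364/7608) × 100%
= 68.93%


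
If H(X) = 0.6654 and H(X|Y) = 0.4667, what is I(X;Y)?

I(X;Y) = H(X) - H(X|Y)
I(X;Y) = 0.6654 - 0.4667 = 0.1987 bits


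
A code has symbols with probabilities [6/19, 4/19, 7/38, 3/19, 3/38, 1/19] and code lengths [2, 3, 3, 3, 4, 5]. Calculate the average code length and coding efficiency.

Average length L = Σ p_i × l_i = 2.8684 bits
Entropy H = 2.3812 bits
Efficiency η = H/L × 100% = 83.01%


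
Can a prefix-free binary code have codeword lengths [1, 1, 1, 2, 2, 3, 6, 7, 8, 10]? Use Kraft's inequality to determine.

Kraft inequality: Σ 2^(-l_i) ≤ 1 for prefix-free code
Calculating: 2^(-1) + 2^(-1) + 2^(-1) + 2^(-2) + 2^(-2) + 2^(-3) + 2^(-6) + 2^(-7) + 2^(-8) + 2^(-10)
= 0.5 + 0.5 + 0.5 + 0.25 + 0.25 + 0.125 + 0.015625 + 0.0078125 + 0.00390625 + 0.0009765625
= 2.1533
Since 2.1533 > 1, prefix-free code does not exist


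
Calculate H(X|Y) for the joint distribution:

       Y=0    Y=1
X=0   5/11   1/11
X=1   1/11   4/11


H(X|Y) = Σ_y p(y) H(X|Y=y)
  p(Y=0) = 6/11, H(X|Y=0) = 0.6500
  p(Y=1) = 5/11, H(X|Y=1) = 0.7219
H(X|Y) = 0.5455×0.6500 + 0.4545×0.7219 = 0.6827 bits


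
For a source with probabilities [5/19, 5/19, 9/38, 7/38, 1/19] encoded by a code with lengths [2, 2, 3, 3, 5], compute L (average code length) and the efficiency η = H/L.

Average length L = Σ p_i × l_i = 2.5789 bits
Entropy H = 2.1790 bits
Efficiency η = H/L × 100% = 84.49%


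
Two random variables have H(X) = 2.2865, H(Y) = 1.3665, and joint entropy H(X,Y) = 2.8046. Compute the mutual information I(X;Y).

I(X;Y) = H(X) + H(Y) - H(X,Y)
I(X;Y) = 2.2865 + 1.3665 - 2.8046 = 0.8484 bits


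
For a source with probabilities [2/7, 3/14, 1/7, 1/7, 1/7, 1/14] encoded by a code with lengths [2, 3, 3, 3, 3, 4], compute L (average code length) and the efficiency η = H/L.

Average length L = Σ p_i × l_i = 2.7857 bits
Entropy H = 2.4677 bits
Efficiency η = H/L × 100% = 88.58%


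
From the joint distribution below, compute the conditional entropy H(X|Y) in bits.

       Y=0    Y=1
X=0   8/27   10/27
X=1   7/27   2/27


H(X|Y) = Σ_y p(y) H(X|Y=y)
  p(Y=0) = 5/9, H(X|Y=0) = 0.9968
  p(Y=1) = 4/9, H(X|Y=1) = 0.6500
H(X|Y) = 0.5556×0.9968 + 0.4444×0.6500 = 0.8427 bits


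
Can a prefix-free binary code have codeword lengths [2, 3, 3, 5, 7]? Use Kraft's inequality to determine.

Kraft inequality: Σ 2^(-l_i) ≤ 1 for prefix-free code
Calculating: 2^(-2) + 2^(-3) + 2^(-3) + 2^(-5) + 2^(-7)
= 0.25 + 0.125 + 0.125 + 0.03125 + 0.0078125
= 0.5391
Since 0.5391 ≤ 1, prefix-free code exists


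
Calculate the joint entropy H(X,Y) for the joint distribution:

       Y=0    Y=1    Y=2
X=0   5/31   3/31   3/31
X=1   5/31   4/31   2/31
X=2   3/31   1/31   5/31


H(X,Y) = -Σ p(x,y) log₂ p(x,y)
  p(0,0)=5/31: -0.1613 × log₂(0.1613) = 0.4246
  p(0,1)=3/31: -0.0968 × log₂(0.0968) = 0.3261
  p(0,2)=3/31: -0.0968 × log₂(0.0968) = 0.3261
  p(1,0)=5/31: -0.1613 × log₂(0.1613) = 0.4246
  p(1,1)=4/31: -0.1290 × log₂(0.1290) = 0.3812
  p(1,2)=2/31: -0.0645 × log₂(0.0645) = 0.2551
  p(2,0)=3/31: -0.0968 × log₂(0.0968) = 0.3261
  p(2,1)=1/31: -0.0323 × log₂(0.0323) = 0.1598
  p(2,2)=5/31: -0.1613 × log₂(0.1613) = 0.4246
H(X,Y) = 3.0480 bits


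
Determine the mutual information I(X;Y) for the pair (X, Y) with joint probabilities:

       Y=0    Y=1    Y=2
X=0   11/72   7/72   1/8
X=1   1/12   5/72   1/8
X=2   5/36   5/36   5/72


H(X) = 1.5739, H(Y) = 1.5792, H(X,Y) = 3.1153
I(X;Y) = H(X) + H(Y) - H(X,Y) = 0.0377 bits


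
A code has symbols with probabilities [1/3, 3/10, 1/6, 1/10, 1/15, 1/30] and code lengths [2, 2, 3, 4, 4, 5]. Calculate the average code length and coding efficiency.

Average length L = Σ p_i × l_i = 2.6000 bits
Entropy H = 2.2365 bits
Efficiency η = H/L × 100% = 86.02%


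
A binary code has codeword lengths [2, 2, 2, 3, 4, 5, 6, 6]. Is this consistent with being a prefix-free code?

Kraft inequality: Σ 2^(-l_i) ≤ 1 for prefix-free code
Calculating: 2^(-2) + 2^(-2) + 2^(-2) + 2^(-3) + 2^(-4) + 2^(-5) + 2^(-6) + 2^(-6)
= 0.25 + 0.25 + 0.25 + 0.125 + 0.0625 + 0.03125 + 0.015625 + 0.015625
= 1.0000
Since 1.0000 ≤ 1, prefix-free code exists


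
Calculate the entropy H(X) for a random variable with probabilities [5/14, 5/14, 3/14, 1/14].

H(X) = -Σ p(x) log₂ p(x)
  -5/14 × log₂(5/14) = 0.5305
  -5/14 × log₂(5/14) = 0.5305
  -3/14 × log₂(3/14) = 0.4762
  -1/14 × log₂(1/14) = 0.2720
H(X) = 1.8092 bits


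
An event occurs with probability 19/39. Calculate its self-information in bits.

Information content I(x) = -log₂(p(x))
I = -log₂(19/39) = -log₂(0.4872)
I = 1.0375 bits


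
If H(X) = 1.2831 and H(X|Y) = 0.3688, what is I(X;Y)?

I(X;Y) = H(X) - H(X|Y)
I(X;Y) = 1.2831 - 0.3688 = 0.9143 bits


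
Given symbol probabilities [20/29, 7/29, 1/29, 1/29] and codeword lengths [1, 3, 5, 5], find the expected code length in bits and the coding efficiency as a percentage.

Average length L = Σ p_i × l_i = 1.7586 bits
Entropy H = 1.1997 bits
Efficiency η = H/L × 100% = 68.22%


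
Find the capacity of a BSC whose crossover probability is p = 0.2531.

For BSC with error probability p:
C = 1 - H(p) where H(p) is binary entropy
H(0.2531) = -0.2531 × log₂(0.2531) - 0.7469 × log₂(0.7469)
H(p) = 0.8162
C = 1 - 0.8162 = 0.1838 bits/use


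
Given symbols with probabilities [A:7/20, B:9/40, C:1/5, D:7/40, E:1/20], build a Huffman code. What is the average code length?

Huffman tree construction:
Combine smallest probabilities repeatedly
Resulting codes:
  A: 11 (length 2)
  B: 01 (length 2)
  C: 00 (length 2)
  D: 101 (length 3)
  E: 100 (length 3)
Average length = Σ p(s) × length(s) = 2.2250 bits


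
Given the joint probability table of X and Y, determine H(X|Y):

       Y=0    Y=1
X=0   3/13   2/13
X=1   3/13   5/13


H(X|Y) = Σ_y p(y) H(X|Y=y)
  p(Y=0) = 6/13, H(X|Y=0) = 1.0000
  p(Y=1) = 7/13, H(X|Y=1) = 0.8631
H(X|Y) = 0.4615×1.0000 + 0.5385×0.8631 = 0.9263 bits


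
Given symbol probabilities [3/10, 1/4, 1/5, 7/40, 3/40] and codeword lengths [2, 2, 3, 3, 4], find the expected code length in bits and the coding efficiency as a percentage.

Average length L = Σ p_i × l_i = 2.5250 bits
Entropy H = 2.2058 bits
Efficiency η = H/L × 100% = 87.36%


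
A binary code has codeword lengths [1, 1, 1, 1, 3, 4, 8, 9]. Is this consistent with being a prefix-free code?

Kraft inequality: Σ 2^(-l_i) ≤ 1 for prefix-free code
Calculating: 2^(-1) + 2^(-1) + 2^(-1) + 2^(-1) + 2^(-3) + 2^(-4) + 2^(-8) + 2^(-9)
= 0.5 + 0.5 + 0.5 + 0.5 + 0.125 + 0.0625 + 0.00390625 + 0.001953125
= 2.1934
Since 2.1934 > 1, prefix-free code does not exist


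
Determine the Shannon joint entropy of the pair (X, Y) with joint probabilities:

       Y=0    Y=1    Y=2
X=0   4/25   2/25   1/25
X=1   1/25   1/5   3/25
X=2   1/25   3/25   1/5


H(X,Y) = -Σ p(x,y) log₂ p(x,y)
  p(0,0)=4/25: -0.1600 × log₂(0.1600) = 0.4230
  p(0,1)=2/25: -0.0800 × log₂(0.0800) = 0.2915
  p(0,2)=1/25: -0.0400 × log₂(0.0400) = 0.1858
  p(1,0)=1/25: -0.0400 × log₂(0.0400) = 0.1858
  p(1,1)=1/5: -0.2000 × log₂(0.2000) = 0.4644
  p(1,2)=3/25: -0.1200 × log₂(0.1200) = 0.3671
  p(2,0)=1/25: -0.0400 × log₂(0.0400) = 0.1858
  p(2,1)=3/25: -0.1200 × log₂(0.1200) = 0.3671
  p(2,2)=1/5: -0.2000 × log₂(0.2000) = 0.4644
H(X,Y) = 2.9347 bits


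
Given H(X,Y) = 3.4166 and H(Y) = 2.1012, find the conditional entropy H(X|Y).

Chain rule: H(X,Y) = H(X|Y) + H(Y)
H(X|Y) = H(X,Y) - H(Y) = 3.4166 - 2.1012 = 1.3154 bits


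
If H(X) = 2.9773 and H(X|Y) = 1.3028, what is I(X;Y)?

I(X;Y) = H(X) - H(X|Y)
I(X;Y) = 2.9773 - 1.3028 = 1.6745 bits


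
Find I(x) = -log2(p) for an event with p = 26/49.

Information content I(x) = -log₂(p(x))
I = -log₂(26/49) = -log₂(0.5306)
I = 0.9143 bits


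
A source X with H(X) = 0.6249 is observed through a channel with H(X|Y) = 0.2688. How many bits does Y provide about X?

I(X;Y) = H(X) - H(X|Y)
I(X;Y) = 0.6249 - 0.2688 = 0.3561 bits


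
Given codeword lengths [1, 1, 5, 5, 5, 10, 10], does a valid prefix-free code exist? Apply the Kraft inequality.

Kraft inequality: Σ 2^(-l_i) ≤ 1 for prefix-free code
Calculating: 2^(-1) + 2^(-1) + 2^(-5) + 2^(-5) + 2^(-5) + 2^(-10) + 2^(-10)
= 0.5 + 0.5 + 0.03125 + 0.03125 + 0.03125 + 0.0009765625 + 0.0009765625
= 1.0957
Since 1.0957 > 1, prefix-free code does not exist


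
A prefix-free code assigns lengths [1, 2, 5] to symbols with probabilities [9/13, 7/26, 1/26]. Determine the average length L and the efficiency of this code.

Average length L = Σ p_i × l_i = 1.4231 bits
Entropy H = 1.0577 bits
Efficiency η = H/L × 100% = 74.33%


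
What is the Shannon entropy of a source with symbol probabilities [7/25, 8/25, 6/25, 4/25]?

H(X) = -Σ p(x) log₂ p(x)
  -7/25 × log₂(7/25) = 0.5142
  -8/25 × log₂(8/25) = 0.5260
  -6/25 × log₂(6/25) = 0.4941
  -4/25 × log₂(4/25) = 0.4230
H(X) = 1.9574 bits


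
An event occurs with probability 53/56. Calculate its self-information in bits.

Information content I(x) = -log₂(p(x))
I = -log₂(53/56) = -log₂(0.9464)
I = 0.0794 bits


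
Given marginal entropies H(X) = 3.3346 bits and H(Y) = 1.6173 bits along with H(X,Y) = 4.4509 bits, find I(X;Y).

I(X;Y) = H(X) + H(Y) - H(X,Y)
I(X;Y) = 3.3346 + 1.6173 - 4.4509 = 0.501 bits


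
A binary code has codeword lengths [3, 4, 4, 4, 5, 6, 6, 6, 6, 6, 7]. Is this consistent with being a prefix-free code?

Kraft inequality: Σ 2^(-l_i) ≤ 1 for prefix-free code
Calculating: 2^(-3) + 2^(-4) + 2^(-4) + 2^(-4) + 2^(-5) + 2^(-6) + 2^(-6) + 2^(-6) + 2^(-6) + 2^(-6) + 2^(-7)
= 0.125 + 0.0625 + 0.0625 + 0.0625 + 0.03125 + 0.015625 + 0.015625 + 0.015625 + 0.015625 + 0.015625 + 0.0078125
= 0.4297
Since 0.4297 ≤ 1, prefix-free code exists


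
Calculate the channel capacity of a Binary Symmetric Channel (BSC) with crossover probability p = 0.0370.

For BSC with error probability p:
C = 1 - H(p) where H(p) is binary entropy
H(0.0370) = -0.0370 × log₂(0.0370) - 0.9630 × log₂(0.9630)
H(p) = 0.2284
C = 1 - 0.2284 = 0.7716 bits/use


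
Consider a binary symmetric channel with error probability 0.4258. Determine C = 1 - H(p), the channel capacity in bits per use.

For BSC with error probability p:
C = 1 - H(p) where H(p) is binary entropy
H(0.4258) = -0.4258 × log₂(0.4258) - 0.5742 × log₂(0.5742)
H(p) = 0.9841
C = 1 - 0.9841 = 0.0159 bits/use


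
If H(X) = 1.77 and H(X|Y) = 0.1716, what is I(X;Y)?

I(X;Y) = H(X) - H(X|Y)
I(X;Y) = 1.77 - 0.1716 = 1.5984 bits


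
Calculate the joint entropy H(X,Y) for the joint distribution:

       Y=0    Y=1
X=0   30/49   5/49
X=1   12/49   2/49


H(X,Y) = -Σ p(x,y) log₂ p(x,y)
  p(0,0)=30/49: -0.6122 × log₂(0.6122) = 0.4334
  p(0,1)=5/49: -0.1020 × log₂(0.1020) = 0.3360
  p(1,0)=12/49: -0.2449 × log₂(0.2449) = 0.4971
  p(1,1)=2/49: -0.0408 × log₂(0.0408) = 0.1884
H(X,Y) = 1.4548 bits


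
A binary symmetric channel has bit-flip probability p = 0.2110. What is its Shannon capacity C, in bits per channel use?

For BSC with error probability p:
C = 1 - H(p) where H(p) is binary entropy
H(0.2110) = -0.2110 × log₂(0.2110) - 0.7890 × log₂(0.7890)
H(p) = 0.7434
C = 1 - 0.7434 = 0.2566 bits/use


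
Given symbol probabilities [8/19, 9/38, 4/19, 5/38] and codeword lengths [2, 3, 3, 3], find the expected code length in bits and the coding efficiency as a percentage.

Average length L = Σ p_i × l_i = 2.5789 bits
Entropy H = 1.8758 bits
Efficiency η = H/L × 100% = 72.74%


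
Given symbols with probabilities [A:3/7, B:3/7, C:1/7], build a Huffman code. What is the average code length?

Huffman tree construction:
Combine smallest probabilities repeatedly
Resulting codes:
  A: 11 (length 2)
  B: 0 (length 1)
  C: 10 (length 2)
Average length = Σ p(s) × length(s) = 1.5714 bits


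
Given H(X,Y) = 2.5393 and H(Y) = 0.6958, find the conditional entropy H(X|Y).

Chain rule: H(X,Y) = H(X|Y) + H(Y)
H(X|Y) = H(X,Y) - H(Y) = 2.5393 - 0.6958 = 1.8435 bits


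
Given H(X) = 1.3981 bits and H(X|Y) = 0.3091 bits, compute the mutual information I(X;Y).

I(X;Y) = H(X) - H(X|Y)
I(X;Y) = 1.3981 - 0.3091 = 1.089 bits


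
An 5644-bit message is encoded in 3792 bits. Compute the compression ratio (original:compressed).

Compression ratio = Original / Compressed
= 5644 / 3792 = 1.49:1


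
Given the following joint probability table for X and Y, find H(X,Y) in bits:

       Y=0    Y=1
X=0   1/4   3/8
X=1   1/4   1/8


H(X,Y) = -Σ p(x,y) log₂ p(x,y)
  p(0,0)=1/4: -0.2500 × log₂(0.2500) = 0.5000
  p(0,1)=3/8: -0.3750 × log₂(0.3750) = 0.5306
  p(1,0)=1/4: -0.2500 × log₂(0.2500) = 0.5000
  p(1,1)=1/8: -0.1250 × log₂(0.1250) = 0.3750
H(X,Y) = 1.9056 bits


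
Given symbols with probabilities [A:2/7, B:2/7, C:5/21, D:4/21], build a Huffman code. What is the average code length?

Huffman tree construction:
Combine smallest probabilities repeatedly
Resulting codes:
  A: 10 (length 2)
  B: 11 (length 2)
  C: 01 (length 2)
  D: 00 (length 2)
Average length = Σ p(s) × length(s) = 2.0000 bits


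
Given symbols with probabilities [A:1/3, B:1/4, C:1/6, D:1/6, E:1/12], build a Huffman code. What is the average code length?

Huffman tree construction:
Combine smallest probabilities repeatedly
Resulting codes:
  A: 11 (length 2)
  B: 01 (length 2)
  C: 101 (length 3)
  D: 00 (length 2)
  E: 100 (length 3)
Average length = Σ p(s) × length(s) = 2.2500 bits


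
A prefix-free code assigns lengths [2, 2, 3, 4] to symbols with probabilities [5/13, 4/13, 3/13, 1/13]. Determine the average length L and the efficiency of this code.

Average length L = Σ p_i × l_i = 2.3846 bits
Entropy H = 1.8262 bits
Efficiency η = H/L × 100% = 76.58%


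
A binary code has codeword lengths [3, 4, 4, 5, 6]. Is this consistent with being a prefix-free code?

Kraft inequality: Σ 2^(-l_i) ≤ 1 for prefix-free code
Calculating: 2^(-3) + 2^(-4) + 2^(-4) + 2^(-5) + 2^(-6)
= 0.125 + 0.0625 + 0.0625 + 0.03125 + 0.015625
= 0.2969
Since 0.2969 ≤ 1, prefix-free code exists


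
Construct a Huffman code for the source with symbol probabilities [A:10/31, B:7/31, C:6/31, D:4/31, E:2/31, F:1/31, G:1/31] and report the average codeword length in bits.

Huffman tree construction:
Combine smallest probabilities repeatedly
Resulting codes:
  A: 11 (length 2)
  B: 01 (length 2)
  C: 00 (length 2)
  D: 100 (length 3)
  E: 1010 (length 4)
  F: 10110 (length 5)
  G: 10111 (length 5)
Average length = Σ p(s) × length(s) = 2.4516 bits


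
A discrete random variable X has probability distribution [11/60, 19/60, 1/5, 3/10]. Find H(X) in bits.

H(X) = -Σ p(x) log₂ p(x)
  -11/60 × log₂(11/60) = 0.4487
  -19/60 × log₂(19/60) = 0.5253
  -1/5 × log₂(1/5) = 0.4644
  -3/10 × log₂(3/10) = 0.5211
H(X) = 1.9595 bits


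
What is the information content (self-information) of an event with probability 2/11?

Information content I(x) = -log₂(p(x))
I = -log₂(2/11) = -log₂(0.1818)
I = 2.4594 bits


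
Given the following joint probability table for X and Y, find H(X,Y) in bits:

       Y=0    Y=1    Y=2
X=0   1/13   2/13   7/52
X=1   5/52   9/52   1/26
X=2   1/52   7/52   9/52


H(X,Y) = -Σ p(x,y) log₂ p(x,y)
  p(0,0)=1/13: -0.0769 × log₂(0.0769) = 0.2846
  p(0,1)=2/13: -0.1538 × log₂(0.1538) = 0.4155
  p(0,2)=7/52: -0.1346 × log₂(0.1346) = 0.3895
  p(1,0)=5/52: -0.0962 × log₂(0.0962) = 0.3249
  p(1,1)=9/52: -0.1731 × log₂(0.1731) = 0.4380
  p(1,2)=1/26: -0.0385 × log₂(0.0385) = 0.1808
  p(2,0)=1/52: -0.0192 × log₂(0.0192) = 0.1096
  p(2,1)=7/52: -0.1346 × log₂(0.1346) = 0.3895
  p(2,2)=9/52: -0.1731 × log₂(0.1731) = 0.4380
H(X,Y) = 2.9702 bits


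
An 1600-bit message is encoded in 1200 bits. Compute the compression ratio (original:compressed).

Compression ratio = Original / Compressed
= 1600 / 1200 = 1.33:1


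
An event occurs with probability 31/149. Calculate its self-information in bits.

Information content I(x) = -log₂(p(x))
I = -log₂(31/149) = -log₂(0.2081)
I = 2.2650 bits


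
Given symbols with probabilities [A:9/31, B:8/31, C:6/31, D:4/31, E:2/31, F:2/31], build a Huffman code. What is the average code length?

Huffman tree construction:
Combine smallest probabilities repeatedly
Resulting codes:
  A: 11 (length 2)
  B: 01 (length 2)
  C: 00 (length 2)
  D: 100 (length 3)
  E: 1010 (length 4)
  F: 1011 (length 4)
Average length = Σ p(s) × length(s) = 2.3871 bits


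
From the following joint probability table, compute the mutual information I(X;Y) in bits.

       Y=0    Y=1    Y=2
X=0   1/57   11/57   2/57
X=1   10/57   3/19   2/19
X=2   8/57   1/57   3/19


H(X) = 1.5442, H(Y) = 1.5796, H(X,Y) = 2.8532
I(X;Y) = H(X) + H(Y) - H(X,Y) = 0.2706 bits


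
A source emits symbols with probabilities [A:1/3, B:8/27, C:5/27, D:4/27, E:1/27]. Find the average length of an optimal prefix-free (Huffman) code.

Huffman tree construction:
Combine smallest probabilities repeatedly
Resulting codes:
  A: 11 (length 2)
  B: 10 (length 2)
  C: 00 (length 2)
  D: 011 (length 3)
  E: 010 (length 3)
Average length = Σ p(s) × length(s) = 2.1852 bits


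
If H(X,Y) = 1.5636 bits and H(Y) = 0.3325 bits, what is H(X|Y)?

Chain rule: H(X,Y) = H(X|Y) + H(Y)
H(X|Y) = H(X,Y) - H(Y) = 1.5636 - 0.3325 = 1.2311 bits


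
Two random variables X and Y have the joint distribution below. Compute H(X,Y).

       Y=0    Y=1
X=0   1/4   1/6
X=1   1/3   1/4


H(X,Y) = -Σ p(x,y) log₂ p(x,y)
  p(0,0)=1/4: -0.2500 × log₂(0.2500) = 0.5000
  p(0,1)=1/6: -0.1667 × log₂(0.1667) = 0.4308
  p(1,0)=1/3: -0.3333 × log₂(0.3333) = 0.5283
  p(1,1)=1/4: -0.2500 × log₂(0.2500) = 0.5000
H(X,Y) = 1.9591 bits


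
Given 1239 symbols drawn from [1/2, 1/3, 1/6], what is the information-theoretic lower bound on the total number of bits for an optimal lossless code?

Entropy H = 1.4591 bits/symbol
Minimum bits = H × n = 1.4591 × 1239
= 1807.88 bits


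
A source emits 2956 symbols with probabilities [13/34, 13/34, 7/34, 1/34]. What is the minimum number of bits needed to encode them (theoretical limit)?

Entropy H = 1.6797 bits/symbol
Minimum bits = H × n = 1.6797 × 2956
= 4965.28 bits


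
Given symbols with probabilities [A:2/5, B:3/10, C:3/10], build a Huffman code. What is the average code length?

Huffman tree construction:
Combine smallest probabilities repeatedly
Resulting codes:
  A: 0 (length 1)
  B: 10 (length 2)
  C: 11 (length 2)
Average length = Σ p(s) × length(s) = 1.6000 bits


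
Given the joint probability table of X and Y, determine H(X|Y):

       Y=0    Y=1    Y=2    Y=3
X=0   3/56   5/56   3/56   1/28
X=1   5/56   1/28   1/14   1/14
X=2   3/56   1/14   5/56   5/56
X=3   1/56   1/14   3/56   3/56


H(X|Y) = Σ_y p(y) H(X|Y=y)
  p(Y=0) = 3/14, H(X|Y=0) = 1.8250
  p(Y=1) = 15/56, H(X|Y=1) = 1.9329
  p(Y=2) = 15/56, H(X|Y=2) = 1.9656
  p(Y=3) = 1/4, H(X|Y=3) = 1.9242
H(X|Y) = 0.2143×1.8250 + 0.2679×1.9329 + 0.2679×1.9656 + 0.2500×1.9242 = 1.9164 bits


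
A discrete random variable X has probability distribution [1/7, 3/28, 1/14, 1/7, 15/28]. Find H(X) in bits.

H(X) = -Σ p(x) log₂ p(x)
  -1/7 × log₂(1/7) = 0.4011
  -3/28 × log₂(3/28) = 0.3453
  -1/14 × log₂(1/14) = 0.2720
  -1/7 × log₂(1/7) = 0.4011
  -15/28 × log₂(15/28) = 0.4824
H(X) = 1.9017 bits


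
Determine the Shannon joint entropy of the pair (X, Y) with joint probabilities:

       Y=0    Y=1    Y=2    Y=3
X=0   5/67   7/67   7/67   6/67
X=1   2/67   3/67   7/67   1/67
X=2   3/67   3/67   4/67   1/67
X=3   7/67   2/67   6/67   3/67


H(X,Y) = -Σ p(x,y) log₂ p(x,y)
  p(0,0)=5/67: -0.0746 × log₂(0.0746) = 0.2794
  p(0,1)=7/67: -0.1045 × log₂(0.1045) = 0.3405
  p(0,2)=7/67: -0.1045 × log₂(0.1045) = 0.3405
  p(0,3)=6/67: -0.0896 × log₂(0.0896) = 0.3117
  p(1,0)=2/67: -0.0299 × log₂(0.0299) = 0.1512
  p(1,1)=3/67: -0.0448 × log₂(0.0448) = 0.2006
  p(1,2)=7/67: -0.1045 × log₂(0.1045) = 0.3405
  p(1,3)=1/67: -0.0149 × log₂(0.0149) = 0.0905
  p(2,0)=3/67: -0.0448 × log₂(0.0448) = 0.2006
  p(2,1)=3/67: -0.0448 × log₂(0.0448) = 0.2006
  p(2,2)=4/67: -0.0597 × log₂(0.0597) = 0.2428
  p(2,3)=1/67: -0.0149 × log₂(0.0149) = 0.0905
  p(3,0)=7/67: -0.1045 × log₂(0.1045) = 0.3405
  p(3,1)=2/67: -0.0299 × log₂(0.0299) = 0.1512
  p(3,2)=6/67: -0.0896 × log₂(0.0896) = 0.3117
  p(3,3)=3/67: -0.0448 × log₂(0.0448) = 0.2006
H(X,Y) = 3.7936 bits


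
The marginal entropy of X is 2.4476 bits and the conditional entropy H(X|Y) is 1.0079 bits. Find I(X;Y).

I(X;Y) = H(X) - H(X|Y)
I(X;Y) = 2.4476 - 1.0079 = 1.4397 bits


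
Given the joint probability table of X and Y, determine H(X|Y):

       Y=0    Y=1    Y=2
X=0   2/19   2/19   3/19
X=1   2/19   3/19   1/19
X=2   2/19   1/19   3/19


H(X|Y) = Σ_y p(y) H(X|Y=y)
  p(Y=0) = 6/19, H(X|Y=0) = 1.5850
  p(Y=1) = 6/19, H(X|Y=1) = 1.4591
  p(Y=2) = 7/19, H(X|Y=2) = 1.4488
H(X|Y) = 0.3158×1.5850 + 0.3158×1.4591 + 0.3684×1.4488 = 1.4951 bits


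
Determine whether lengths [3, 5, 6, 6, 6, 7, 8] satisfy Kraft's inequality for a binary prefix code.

Kraft inequality: Σ 2^(-l_i) ≤ 1 for prefix-free code
Calculating: 2^(-3) + 2^(-5) + 2^(-6) + 2^(-6) + 2^(-6) + 2^(-7) + 2^(-8)
= 0.125 + 0.03125 + 0.015625 + 0.015625 + 0.015625 + 0.0078125 + 0.00390625
= 0.2148
Since 0.2148 ≤ 1, prefix-free code exists


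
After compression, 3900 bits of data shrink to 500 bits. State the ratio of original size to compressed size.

Compression ratio = Original / Compressed
= 3900 / 500 = 7.80:1


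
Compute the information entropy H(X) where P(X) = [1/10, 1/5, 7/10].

H(X) = -Σ p(x) log₂ p(x)
  -1/10 × log₂(1/10) = 0.3322
  -1/5 × log₂(1/5) = 0.4644
  -7/10 × log₂(7/10) = 0.3602
H(X) = 1.1568 bits


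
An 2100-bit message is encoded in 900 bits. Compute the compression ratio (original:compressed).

Compression ratio = Original / Compressed
= 2100 / 900 = 2.33:1


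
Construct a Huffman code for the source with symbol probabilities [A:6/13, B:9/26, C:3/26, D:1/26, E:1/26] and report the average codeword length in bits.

Huffman tree construction:
Combine smallest probabilities repeatedly
Resulting codes:
  A: 0 (length 1)
  B: 11 (length 2)
  C: 101 (length 3)
  D: 1000 (length 4)
  E: 1001 (length 4)
Average length = Σ p(s) × length(s) = 1.8077 bits


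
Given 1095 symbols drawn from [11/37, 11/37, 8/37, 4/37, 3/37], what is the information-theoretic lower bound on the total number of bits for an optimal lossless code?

Entropy H = 2.1591 bits/symbol
Minimum bits = H × n = 2.1591 × 1095
= 2364.23 bits


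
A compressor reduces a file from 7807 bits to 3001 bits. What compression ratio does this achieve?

Compression ratio = Original / Compressed
= 7807 / 3001 = 2.60:1


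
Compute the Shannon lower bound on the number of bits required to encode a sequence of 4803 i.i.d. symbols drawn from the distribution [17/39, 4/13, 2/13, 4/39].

Entropy H = 1.7978 bits/symbol
Minimum bits = H × n = 1.7978 × 4803
= 8634.87 bits


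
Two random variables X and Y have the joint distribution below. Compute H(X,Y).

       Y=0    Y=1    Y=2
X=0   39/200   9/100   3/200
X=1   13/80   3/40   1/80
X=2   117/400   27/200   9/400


H(X,Y) = -Σ p(x,y) log₂ p(x,y)
  p(0,0)=39/200: -0.1950 × log₂(0.1950) = 0.4599
  p(0,1)=9/100: -0.0900 × log₂(0.0900) = 0.3127
  p(0,2)=3/200: -0.0150 × log₂(0.0150) = 0.0909
  p(1,0)=13/80: -0.1625 × log₂(0.1625) = 0.4260
  p(1,1)=3/40: -0.0750 × log₂(0.0750) = 0.2803
  p(1,2)=1/80: -0.0125 × log₂(0.0125) = 0.0790
  p(2,0)=117/400: -0.2925 × log₂(0.2925) = 0.5187
  p(2,1)=27/200: -0.1350 × log₂(0.1350) = 0.3900
  p(2,2)=9/400: -0.0225 × log₂(0.0225) = 0.1232
H(X,Y) = 2.6806 bits


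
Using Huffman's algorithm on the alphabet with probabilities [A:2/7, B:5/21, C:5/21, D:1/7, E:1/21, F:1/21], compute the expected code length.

Huffman tree construction:
Combine smallest probabilities repeatedly
Resulting codes:
  A: 11 (length 2)
  B: 00 (length 2)
  C: 01 (length 2)
  D: 101 (length 3)
  E: 1000 (length 4)
  F: 1001 (length 4)
Average length = Σ p(s) × length(s) = 2.3333 bits


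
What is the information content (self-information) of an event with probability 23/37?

Information content I(x) = -log₂(p(x))
I = -log₂(23/37) = -log₂(0.6216)
I = 0.6859 bits


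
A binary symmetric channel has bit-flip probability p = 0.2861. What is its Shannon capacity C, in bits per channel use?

For BSC with error probability p:
C = 1 - H(p) where H(p) is binary entropy
H(0.2861) = -0.2861 × log₂(0.2861) - 0.7139 × log₂(0.7139)
H(p) = 0.8636
C = 1 - 0.8636 = 0.1364 bits/use


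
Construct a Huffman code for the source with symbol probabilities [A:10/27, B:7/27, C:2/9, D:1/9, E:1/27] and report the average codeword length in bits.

Huffman tree construction:
Combine smallest probabilities repeatedly
Resulting codes:
  A: 11 (length 2)
  B: 10 (length 2)
  C: 01 (length 2)
  D: 001 (length 3)
  E: 000 (length 3)
Average length = Σ p(s) × length(s) = 2.1481 bits


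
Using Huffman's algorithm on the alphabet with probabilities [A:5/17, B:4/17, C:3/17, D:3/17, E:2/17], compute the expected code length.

Huffman tree construction:
Combine smallest probabilities repeatedly
Resulting codes:
  A: 10 (length 2)
  B: 01 (length 2)
  C: 111 (length 3)
  D: 00 (length 2)
  E: 110 (length 3)
Average length = Σ p(s) × length(s) = 2.2941 bits


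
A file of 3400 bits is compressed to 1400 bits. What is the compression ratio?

Compression ratio = Original / Compressed
= 3400 / 1400 = 2.43:1


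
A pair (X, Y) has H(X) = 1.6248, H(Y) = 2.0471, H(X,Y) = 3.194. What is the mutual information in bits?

I(X;Y) = H(X) + H(Y) - H(X,Y)
I(X;Y) = 1.6248 + 2.0471 - 3.194 = 0.4779 bits


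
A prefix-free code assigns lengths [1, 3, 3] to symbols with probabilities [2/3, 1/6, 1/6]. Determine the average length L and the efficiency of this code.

Average length L = Σ p_i × l_i = 1.6667 bits
Entropy H = 1.2516 bits
Efficiency η = H/L × 100% = 75.10%


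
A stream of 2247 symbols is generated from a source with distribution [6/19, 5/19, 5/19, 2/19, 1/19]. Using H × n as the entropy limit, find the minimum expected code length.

Entropy H = 2.1043 bits/symbol
Minimum bits = H × n = 2.1043 × 2247
= 4728.35 bits


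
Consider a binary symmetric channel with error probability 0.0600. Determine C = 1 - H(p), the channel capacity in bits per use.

For BSC with error probability p:
C = 1 - H(p) where H(p) is binary entropy
H(0.0600) = -0.0600 × log₂(0.0600) - 0.9400 × log₂(0.9400)
H(p) = 0.3274
C = 1 - 0.3274 = 0.6726 bits/use


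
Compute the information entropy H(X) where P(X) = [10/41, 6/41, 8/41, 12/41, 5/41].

H(X) = -Σ p(x) log₂ p(x)
  -10/41 × log₂(10/41) = 0.4965
  -6/41 × log₂(6/41) = 0.4057
  -8/41 × log₂(8/41) = 0.4600
  -12/41 × log₂(12/41) = 0.5188
  -5/41 × log₂(5/41) = 0.3702
H(X) = 2.2513 bits


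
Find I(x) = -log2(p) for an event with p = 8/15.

Information content I(x) = -log₂(p(x))
I = -log₂(8/15) = -log₂(0.5333)
I = 0.9069 bits


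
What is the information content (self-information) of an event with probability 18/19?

Information content I(x) = -log₂(p(x))
I = -log₂(18/19) = -log₂(0.9474)
I = 0.0780 bits


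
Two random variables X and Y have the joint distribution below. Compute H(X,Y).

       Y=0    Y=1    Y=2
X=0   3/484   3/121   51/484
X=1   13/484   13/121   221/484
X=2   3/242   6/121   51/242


H(X,Y) = -Σ p(x,y) log₂ p(x,y)
  p(0,0)=3/484: -0.0062 × log₂(0.0062) = 0.0455
  p(0,1)=3/121: -0.0248 × log₂(0.0248) = 0.1322
  p(0,2)=51/484: -0.1054 × log₂(0.1054) = 0.3421
  p(1,0)=13/484: -0.0269 × log₂(0.0269) = 0.1402
  p(1,1)=13/121: -0.1074 × log₂(0.1074) = 0.3458
  p(1,2)=221/484: -0.4566 × log₂(0.4566) = 0.5164
  p(2,0)=3/242: -0.0124 × log₂(0.0124) = 0.0785
  p(2,1)=6/121: -0.0496 × log₂(0.0496) = 0.2149
  p(2,2)=51/242: -0.2107 × log₂(0.2107) = 0.4734
H(X,Y) = 2.2890 bits


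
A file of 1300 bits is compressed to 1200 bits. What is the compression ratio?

Compression ratio = Original / Compressed
= 1300 / 1200 = 1.08:1


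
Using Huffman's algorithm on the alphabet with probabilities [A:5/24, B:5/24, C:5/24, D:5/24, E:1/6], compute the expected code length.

Huffman tree construction:
Combine smallest probabilities repeatedly
Resulting codes:
  A: 111 (length 3)
  B: 00 (length 2)
  C: 01 (length 2)
  D: 10 (length 2)
  E: 110 (length 3)
Average length = Σ p(s) × length(s) = 2.3750 bits


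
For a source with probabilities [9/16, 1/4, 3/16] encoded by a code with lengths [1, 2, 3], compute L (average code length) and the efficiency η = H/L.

Average length L = Σ p_i × l_i = 1.6250 bits
Entropy H = 1.4197 bits
Efficiency η = H/L × 100% = 87.37%


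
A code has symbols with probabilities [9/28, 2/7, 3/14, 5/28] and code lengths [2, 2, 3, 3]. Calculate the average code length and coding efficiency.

Average length L = Σ p_i × l_i = 2.3929 bits
Entropy H = 1.9628 bits
Efficiency η = H/L × 100% = 82.03%


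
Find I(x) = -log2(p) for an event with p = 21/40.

Information content I(x) = -log₂(p(x))
I = -log₂(21/40) = -log₂(0.5250)
I = 0.9296 bits


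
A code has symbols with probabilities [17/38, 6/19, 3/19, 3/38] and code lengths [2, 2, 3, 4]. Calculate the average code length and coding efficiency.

Average length L = Σ p_i × l_i = 2.3158 bits
Entropy H = 1.7540 bits
Efficiency η = H/L × 100% = 75.74%


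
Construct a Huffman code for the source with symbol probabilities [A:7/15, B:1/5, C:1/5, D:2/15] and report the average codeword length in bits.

Huffman tree construction:
Combine smallest probabilities repeatedly
Resulting codes:
  A: 0 (length 1)
  B: 111 (length 3)
  C: 10 (length 2)
  D: 110 (length 3)
Average length = Σ p(s) × length(s) = 1.8667 bits


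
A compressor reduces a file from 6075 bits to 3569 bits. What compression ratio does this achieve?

Compression ratio = Original / Compressed
= 6075 / 3569 = 1.70:1


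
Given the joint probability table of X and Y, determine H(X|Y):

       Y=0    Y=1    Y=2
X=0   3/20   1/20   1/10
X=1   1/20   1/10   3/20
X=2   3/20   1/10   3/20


H(X|Y) = Σ_y p(y) H(X|Y=y)
  p(Y=0) = 7/20, H(X|Y=0) = 1.4488
  p(Y=1) = 1/4, H(X|Y=1) = 1.5219
  p(Y=2) = 2/5, H(X|Y=2) = 1.5613
H(X|Y) = 0.3500×1.4488 + 0.2500×1.5219 + 0.4000×1.5613 = 1.5121 bits


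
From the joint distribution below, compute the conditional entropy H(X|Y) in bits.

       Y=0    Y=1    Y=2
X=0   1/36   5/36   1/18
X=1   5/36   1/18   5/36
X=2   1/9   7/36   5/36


H(X|Y) = Σ_y p(y) H(X|Y=y)
  p(Y=0) = 5/18, H(X|Y=0) = 1.3610
  p(Y=1) = 7/18, H(X|Y=1) = 1.4316
  p(Y=2) = 1/3, H(X|Y=2) = 1.4834
H(X|Y) = 0.2778×1.3610 + 0.3889×1.4316 + 0.3333×1.4834 = 1.4292 bits


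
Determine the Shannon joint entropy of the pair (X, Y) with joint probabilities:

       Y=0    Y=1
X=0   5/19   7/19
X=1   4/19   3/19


H(X,Y) = -Σ p(x,y) log₂ p(x,y)
  p(0,0)=5/19: -0.2632 × log₂(0.2632) = 0.5068
  p(0,1)=7/19: -0.3684 × log₂(0.3684) = 0.5307
  p(1,0)=4/19: -0.2105 × log₂(0.2105) = 0.4732
  p(1,1)=3/19: -0.1579 × log₂(0.1579) = 0.4205
H(X,Y) = 1.9313 bits


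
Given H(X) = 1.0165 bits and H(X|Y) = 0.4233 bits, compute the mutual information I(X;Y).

I(X;Y) = H(X) - H(X|Y)
I(X;Y) = 1.0165 - 0.4233 = 0.5932 bits


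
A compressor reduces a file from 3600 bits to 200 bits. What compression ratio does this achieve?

Compression ratio = Original / Compressed
= 3600 / 200 = 18.00:1


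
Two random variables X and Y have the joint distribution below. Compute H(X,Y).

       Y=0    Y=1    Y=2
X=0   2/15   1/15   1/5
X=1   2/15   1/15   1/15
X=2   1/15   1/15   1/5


H(X,Y) = -Σ p(x,y) log₂ p(x,y)
  p(0,0)=2/15: -0.1333 × log₂(0.1333) = 0.3876
  p(0,1)=1/15: -0.0667 × log₂(0.0667) = 0.2605
  p(0,2)=1/5: -0.2000 × log₂(0.2000) = 0.4644
  p(1,0)=2/15: -0.1333 × log₂(0.1333) = 0.3876
  p(1,1)=1/15: -0.0667 × log₂(0.0667) = 0.2605
  p(1,2)=1/15: -0.0667 × log₂(0.0667) = 0.2605
  p(2,0)=1/15: -0.0667 × log₂(0.0667) = 0.2605
  p(2,1)=1/15: -0.0667 × log₂(0.0667) = 0.2605
  p(2,2)=1/5: -0.2000 × log₂(0.2000) = 0.4644
H(X,Y) = 3.0062 bits


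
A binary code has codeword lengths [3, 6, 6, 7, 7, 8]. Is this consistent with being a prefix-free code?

Kraft inequality: Σ 2^(-l_i) ≤ 1 for prefix-free code
Calculating: 2^(-3) + 2^(-6) + 2^(-6) + 2^(-7) + 2^(-7) + 2^(-8)
= 0.125 + 0.015625 + 0.015625 + 0.0078125 + 0.0078125 + 0.00390625
= 0.1758
Since 0.1758 ≤ 1, prefix-free code exists


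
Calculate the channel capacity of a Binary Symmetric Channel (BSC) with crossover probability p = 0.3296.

For BSC with error probability p:
C = 1 - H(p) where H(p) is binary entropy
H(0.3296) = -0.3296 × log₂(0.3296) - 0.6704 × log₂(0.6704)
H(p) = 0.9145
C = 1 - 0.9145 = 0.0855 bits/use


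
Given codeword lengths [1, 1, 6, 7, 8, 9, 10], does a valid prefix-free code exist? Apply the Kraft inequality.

Kraft inequality: Σ 2^(-l_i) ≤ 1 for prefix-free code
Calculating: 2^(-1) + 2^(-1) + 2^(-6) + 2^(-7) + 2^(-8) + 2^(-9) + 2^(-10)
= 0.5 + 0.5 + 0.015625 + 0.0078125 + 0.00390625 + 0.001953125 + 0.0009765625
= 1.0303
Since 1.0303 > 1, prefix-free code does not exist
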